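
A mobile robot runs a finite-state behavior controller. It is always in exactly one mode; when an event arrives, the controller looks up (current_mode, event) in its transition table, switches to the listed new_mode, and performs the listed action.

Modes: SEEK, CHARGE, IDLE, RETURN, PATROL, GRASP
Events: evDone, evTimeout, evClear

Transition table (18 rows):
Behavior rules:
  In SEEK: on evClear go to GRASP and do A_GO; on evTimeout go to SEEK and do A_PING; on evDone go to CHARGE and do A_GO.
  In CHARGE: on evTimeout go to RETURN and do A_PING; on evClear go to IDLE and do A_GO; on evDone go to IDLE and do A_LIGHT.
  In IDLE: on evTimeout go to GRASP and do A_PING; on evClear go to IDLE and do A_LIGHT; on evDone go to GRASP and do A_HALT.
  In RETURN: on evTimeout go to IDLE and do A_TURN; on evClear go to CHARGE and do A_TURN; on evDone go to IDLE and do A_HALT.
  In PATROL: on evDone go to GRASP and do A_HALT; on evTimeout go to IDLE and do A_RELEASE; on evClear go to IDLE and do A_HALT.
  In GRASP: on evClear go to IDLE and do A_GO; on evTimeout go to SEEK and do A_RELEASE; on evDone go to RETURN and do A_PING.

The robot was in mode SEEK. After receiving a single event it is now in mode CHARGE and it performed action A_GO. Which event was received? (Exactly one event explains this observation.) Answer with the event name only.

evDone

try evDone: (SEEK, evDone) → (CHARGE, A_GO)  ← matches
try evTimeout: (SEEK, evTimeout) → (SEEK, A_PING)
try evClear: (SEEK, evClear) → (GRASP, A_GO)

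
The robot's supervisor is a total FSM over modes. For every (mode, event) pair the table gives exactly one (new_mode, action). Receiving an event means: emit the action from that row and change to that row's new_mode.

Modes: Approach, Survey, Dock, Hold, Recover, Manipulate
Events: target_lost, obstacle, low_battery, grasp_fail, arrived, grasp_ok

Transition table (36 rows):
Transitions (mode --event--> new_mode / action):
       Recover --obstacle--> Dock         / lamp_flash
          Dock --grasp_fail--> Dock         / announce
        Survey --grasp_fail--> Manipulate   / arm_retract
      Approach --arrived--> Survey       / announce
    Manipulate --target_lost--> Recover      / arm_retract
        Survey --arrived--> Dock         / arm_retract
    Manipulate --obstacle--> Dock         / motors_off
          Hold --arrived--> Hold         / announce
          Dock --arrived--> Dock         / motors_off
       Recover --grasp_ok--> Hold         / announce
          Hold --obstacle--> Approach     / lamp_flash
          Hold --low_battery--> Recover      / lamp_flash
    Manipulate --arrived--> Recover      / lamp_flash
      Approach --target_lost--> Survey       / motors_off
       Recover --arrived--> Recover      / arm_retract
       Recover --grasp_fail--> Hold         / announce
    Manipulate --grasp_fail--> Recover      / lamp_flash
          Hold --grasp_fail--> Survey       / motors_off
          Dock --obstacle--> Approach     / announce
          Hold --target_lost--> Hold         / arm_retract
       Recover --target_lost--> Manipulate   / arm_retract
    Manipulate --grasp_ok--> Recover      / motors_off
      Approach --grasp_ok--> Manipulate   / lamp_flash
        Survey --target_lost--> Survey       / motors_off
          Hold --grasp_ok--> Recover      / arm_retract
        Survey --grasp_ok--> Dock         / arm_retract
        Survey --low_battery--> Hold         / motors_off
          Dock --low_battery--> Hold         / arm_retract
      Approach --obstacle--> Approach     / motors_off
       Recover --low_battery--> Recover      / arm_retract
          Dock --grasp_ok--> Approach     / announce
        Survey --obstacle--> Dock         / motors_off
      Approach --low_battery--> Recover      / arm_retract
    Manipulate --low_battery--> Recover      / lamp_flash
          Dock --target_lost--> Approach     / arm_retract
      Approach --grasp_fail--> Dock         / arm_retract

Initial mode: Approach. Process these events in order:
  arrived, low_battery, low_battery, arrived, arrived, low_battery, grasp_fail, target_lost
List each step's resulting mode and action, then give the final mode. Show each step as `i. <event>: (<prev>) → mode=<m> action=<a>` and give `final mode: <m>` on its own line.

1. arrived: (Approach) → mode=Survey action=announce
2. low_battery: (Survey) → mode=Hold action=motors_off
3. low_battery: (Hold) → mode=Recover action=lamp_flash
4. arrived: (Recover) → mode=Recover action=arm_retract
5. arrived: (Recover) → mode=Recover action=arm_retract
6. low_battery: (Recover) → mode=Recover action=arm_retract
7. grasp_fail: (Recover) → mode=Hold action=announce
8. target_lost: (Hold) → mode=Hold action=arm_retract

final mode: Hold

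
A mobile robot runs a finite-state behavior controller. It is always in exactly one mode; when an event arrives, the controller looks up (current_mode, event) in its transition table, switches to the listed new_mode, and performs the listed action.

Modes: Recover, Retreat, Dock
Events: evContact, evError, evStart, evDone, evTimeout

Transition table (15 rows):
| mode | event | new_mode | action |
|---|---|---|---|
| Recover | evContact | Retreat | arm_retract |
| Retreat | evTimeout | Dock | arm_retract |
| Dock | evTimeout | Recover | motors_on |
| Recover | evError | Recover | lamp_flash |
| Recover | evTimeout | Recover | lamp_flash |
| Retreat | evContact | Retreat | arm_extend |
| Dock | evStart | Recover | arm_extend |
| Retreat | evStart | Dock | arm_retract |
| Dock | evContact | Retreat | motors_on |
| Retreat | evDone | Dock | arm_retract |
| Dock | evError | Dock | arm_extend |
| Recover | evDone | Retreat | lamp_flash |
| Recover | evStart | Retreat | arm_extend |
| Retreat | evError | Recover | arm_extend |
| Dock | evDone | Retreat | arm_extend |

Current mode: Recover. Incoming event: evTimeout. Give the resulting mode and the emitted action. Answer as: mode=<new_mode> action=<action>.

mode=Recover action=lamp_flash

current mode = Recover; filter table to that mode:
  (Recover, evContact) → (Retreat, arm_retract)
  (Recover, evError) → (Recover, lamp_flash)
  (Recover, evTimeout) → (Recover, lamp_flash)  ← event matches
  (Recover, evDone) → (Retreat, lamp_flash)
  (Recover, evStart) → (Retreat, arm_extend)
event = evTimeout selects (Recover, lamp_flash)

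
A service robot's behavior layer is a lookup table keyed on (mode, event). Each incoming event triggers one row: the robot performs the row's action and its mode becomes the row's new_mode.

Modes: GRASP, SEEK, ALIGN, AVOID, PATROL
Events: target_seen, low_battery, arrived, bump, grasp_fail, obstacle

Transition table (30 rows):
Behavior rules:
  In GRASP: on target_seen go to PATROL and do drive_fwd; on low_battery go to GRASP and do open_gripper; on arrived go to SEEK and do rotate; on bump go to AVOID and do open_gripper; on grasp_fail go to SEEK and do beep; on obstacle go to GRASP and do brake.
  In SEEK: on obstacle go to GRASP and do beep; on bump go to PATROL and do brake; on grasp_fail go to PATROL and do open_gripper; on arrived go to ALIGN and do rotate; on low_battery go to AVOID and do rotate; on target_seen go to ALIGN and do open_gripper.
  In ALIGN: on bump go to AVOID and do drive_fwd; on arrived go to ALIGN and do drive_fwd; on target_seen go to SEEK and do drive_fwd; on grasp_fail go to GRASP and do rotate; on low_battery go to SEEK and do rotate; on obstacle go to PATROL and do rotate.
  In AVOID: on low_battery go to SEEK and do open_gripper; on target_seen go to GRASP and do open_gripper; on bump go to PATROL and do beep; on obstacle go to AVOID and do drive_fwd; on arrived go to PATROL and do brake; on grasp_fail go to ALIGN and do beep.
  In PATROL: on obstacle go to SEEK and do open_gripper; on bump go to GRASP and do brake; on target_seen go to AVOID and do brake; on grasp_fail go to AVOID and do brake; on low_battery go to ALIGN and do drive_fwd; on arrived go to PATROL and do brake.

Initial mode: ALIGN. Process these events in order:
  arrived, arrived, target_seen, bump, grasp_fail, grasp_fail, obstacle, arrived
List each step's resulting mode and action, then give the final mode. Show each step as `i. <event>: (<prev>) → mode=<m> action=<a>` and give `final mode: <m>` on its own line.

1. arrived: (ALIGN) → mode=ALIGN action=drive_fwd
2. arrived: (ALIGN) → mode=ALIGN action=drive_fwd
3. target_seen: (ALIGN) → mode=SEEK action=drive_fwd
4. bump: (SEEK) → mode=PATROL action=brake
5. grasp_fail: (PATROL) → mode=AVOID action=brake
6. grasp_fail: (AVOID) → mode=ALIGN action=beep
7. obstacle: (ALIGN) → mode=PATROL action=rotate
8. arrived: (PATROL) → mode=PATROL action=brake

final mode: PATROL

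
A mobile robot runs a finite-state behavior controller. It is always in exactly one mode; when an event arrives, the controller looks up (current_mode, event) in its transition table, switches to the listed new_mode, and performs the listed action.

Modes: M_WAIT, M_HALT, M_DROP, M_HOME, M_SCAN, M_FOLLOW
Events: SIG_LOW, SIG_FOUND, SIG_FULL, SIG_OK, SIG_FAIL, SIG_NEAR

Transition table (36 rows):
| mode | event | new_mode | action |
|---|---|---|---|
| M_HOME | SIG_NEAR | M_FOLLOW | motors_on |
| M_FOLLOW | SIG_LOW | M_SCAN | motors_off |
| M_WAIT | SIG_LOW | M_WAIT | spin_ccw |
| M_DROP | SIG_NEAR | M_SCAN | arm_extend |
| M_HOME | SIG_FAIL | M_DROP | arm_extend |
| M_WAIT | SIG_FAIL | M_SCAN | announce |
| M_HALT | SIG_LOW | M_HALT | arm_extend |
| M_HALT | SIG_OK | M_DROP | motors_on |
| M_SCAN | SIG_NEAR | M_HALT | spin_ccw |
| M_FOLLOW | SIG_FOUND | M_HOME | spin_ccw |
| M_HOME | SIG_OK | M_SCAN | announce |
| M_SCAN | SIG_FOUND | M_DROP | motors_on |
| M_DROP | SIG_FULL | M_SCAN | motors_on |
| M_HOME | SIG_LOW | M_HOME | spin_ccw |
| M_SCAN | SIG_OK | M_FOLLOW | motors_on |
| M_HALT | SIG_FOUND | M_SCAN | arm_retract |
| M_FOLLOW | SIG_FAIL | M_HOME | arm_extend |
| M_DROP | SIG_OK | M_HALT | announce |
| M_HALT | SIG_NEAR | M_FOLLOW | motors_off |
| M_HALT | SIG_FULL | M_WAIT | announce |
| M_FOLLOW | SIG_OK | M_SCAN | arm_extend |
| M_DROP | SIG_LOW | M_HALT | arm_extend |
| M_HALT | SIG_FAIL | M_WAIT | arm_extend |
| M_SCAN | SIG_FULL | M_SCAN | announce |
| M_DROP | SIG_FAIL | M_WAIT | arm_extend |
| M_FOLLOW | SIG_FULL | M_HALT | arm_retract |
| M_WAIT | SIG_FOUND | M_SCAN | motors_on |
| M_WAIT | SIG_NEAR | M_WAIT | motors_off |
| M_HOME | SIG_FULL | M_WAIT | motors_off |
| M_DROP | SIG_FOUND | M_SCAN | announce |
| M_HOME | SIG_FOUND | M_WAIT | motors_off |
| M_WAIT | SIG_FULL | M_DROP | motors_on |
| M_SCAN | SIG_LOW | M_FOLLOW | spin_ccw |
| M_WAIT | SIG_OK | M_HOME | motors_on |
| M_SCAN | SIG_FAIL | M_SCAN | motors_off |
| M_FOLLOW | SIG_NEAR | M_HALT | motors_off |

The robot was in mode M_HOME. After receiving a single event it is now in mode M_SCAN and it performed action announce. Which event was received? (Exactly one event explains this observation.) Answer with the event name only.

try SIG_LOW: (M_HOME, SIG_LOW) → (M_HOME, spin_ccw)
try SIG_FOUND: (M_HOME, SIG_FOUND) → (M_WAIT, motors_off)
try SIG_FULL: (M_HOME, SIG_FULL) → (M_WAIT, motors_off)
try SIG_OK: (M_HOME, SIG_OK) → (M_SCAN, announce)  ← matches
try SIG_FAIL: (M_HOME, SIG_FAIL) → (M_DROP, arm_extend)
try SIG_NEAR: (M_HOME, SIG_NEAR) → (M_FOLLOW, motors_on)

SIG_OK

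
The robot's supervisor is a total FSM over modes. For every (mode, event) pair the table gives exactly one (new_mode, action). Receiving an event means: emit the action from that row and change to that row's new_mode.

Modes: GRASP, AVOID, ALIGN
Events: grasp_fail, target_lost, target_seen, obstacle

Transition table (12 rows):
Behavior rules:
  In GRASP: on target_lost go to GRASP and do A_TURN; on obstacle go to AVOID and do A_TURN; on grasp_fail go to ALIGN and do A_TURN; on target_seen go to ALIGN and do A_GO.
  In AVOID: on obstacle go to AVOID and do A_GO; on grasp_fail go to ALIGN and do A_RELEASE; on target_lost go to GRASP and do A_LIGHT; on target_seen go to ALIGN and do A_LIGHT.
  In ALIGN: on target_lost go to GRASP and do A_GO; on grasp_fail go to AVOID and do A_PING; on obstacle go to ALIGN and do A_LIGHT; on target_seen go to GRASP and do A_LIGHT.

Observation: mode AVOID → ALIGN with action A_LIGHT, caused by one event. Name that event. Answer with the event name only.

try grasp_fail: (AVOID, grasp_fail) → (ALIGN, A_RELEASE)
try target_lost: (AVOID, target_lost) → (GRASP, A_LIGHT)
try target_seen: (AVOID, target_seen) → (ALIGN, A_LIGHT)  ← matches
try obstacle: (AVOID, obstacle) → (AVOID, A_GO)

target_seen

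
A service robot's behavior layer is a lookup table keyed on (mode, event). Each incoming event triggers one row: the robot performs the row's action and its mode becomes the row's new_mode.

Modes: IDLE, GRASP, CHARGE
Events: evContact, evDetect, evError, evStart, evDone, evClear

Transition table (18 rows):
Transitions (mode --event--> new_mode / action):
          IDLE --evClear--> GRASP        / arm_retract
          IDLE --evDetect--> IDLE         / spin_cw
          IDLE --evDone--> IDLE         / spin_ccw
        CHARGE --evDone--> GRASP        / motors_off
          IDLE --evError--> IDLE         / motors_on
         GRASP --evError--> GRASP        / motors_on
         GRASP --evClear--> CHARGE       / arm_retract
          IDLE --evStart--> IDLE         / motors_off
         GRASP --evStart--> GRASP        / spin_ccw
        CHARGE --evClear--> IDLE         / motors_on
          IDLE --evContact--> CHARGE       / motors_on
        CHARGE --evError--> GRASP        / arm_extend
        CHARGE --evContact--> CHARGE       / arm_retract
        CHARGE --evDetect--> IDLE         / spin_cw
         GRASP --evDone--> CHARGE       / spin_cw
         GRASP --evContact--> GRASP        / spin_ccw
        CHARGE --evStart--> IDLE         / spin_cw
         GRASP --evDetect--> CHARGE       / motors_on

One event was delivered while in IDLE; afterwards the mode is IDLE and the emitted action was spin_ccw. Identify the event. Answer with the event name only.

try evContact: (IDLE, evContact) → (CHARGE, motors_on)
try evDetect: (IDLE, evDetect) → (IDLE, spin_cw)
try evError: (IDLE, evError) → (IDLE, motors_on)
try evStart: (IDLE, evStart) → (IDLE, motors_off)
try evDone: (IDLE, evDone) → (IDLE, spin_ccw)  ← matches
try evClear: (IDLE, evClear) → (GRASP, arm_retract)

evDone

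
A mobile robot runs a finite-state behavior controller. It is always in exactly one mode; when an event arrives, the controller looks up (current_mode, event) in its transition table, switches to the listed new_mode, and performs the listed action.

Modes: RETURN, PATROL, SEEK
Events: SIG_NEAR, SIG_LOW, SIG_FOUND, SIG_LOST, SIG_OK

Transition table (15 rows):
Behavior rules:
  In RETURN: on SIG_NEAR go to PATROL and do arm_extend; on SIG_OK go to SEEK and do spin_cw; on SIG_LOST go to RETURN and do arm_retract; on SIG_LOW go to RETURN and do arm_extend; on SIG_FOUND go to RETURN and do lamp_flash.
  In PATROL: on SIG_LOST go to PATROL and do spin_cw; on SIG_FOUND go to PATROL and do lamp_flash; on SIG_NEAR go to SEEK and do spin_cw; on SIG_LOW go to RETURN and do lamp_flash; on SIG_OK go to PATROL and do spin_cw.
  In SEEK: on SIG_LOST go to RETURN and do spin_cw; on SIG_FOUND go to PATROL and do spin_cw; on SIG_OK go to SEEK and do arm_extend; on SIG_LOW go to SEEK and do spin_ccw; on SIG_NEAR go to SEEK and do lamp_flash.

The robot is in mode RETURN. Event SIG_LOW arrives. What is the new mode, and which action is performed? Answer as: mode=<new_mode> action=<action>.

mode=RETURN action=arm_extend

current mode = RETURN; filter table to that mode:
  (RETURN, SIG_NEAR) → (PATROL, arm_extend)
  (RETURN, SIG_OK) → (SEEK, spin_cw)
  (RETURN, SIG_LOST) → (RETURN, arm_retract)
  (RETURN, SIG_LOW) → (RETURN, arm_extend)  ← event matches
  (RETURN, SIG_FOUND) → (RETURN, lamp_flash)
event = SIG_LOW selects (RETURN, arm_extend)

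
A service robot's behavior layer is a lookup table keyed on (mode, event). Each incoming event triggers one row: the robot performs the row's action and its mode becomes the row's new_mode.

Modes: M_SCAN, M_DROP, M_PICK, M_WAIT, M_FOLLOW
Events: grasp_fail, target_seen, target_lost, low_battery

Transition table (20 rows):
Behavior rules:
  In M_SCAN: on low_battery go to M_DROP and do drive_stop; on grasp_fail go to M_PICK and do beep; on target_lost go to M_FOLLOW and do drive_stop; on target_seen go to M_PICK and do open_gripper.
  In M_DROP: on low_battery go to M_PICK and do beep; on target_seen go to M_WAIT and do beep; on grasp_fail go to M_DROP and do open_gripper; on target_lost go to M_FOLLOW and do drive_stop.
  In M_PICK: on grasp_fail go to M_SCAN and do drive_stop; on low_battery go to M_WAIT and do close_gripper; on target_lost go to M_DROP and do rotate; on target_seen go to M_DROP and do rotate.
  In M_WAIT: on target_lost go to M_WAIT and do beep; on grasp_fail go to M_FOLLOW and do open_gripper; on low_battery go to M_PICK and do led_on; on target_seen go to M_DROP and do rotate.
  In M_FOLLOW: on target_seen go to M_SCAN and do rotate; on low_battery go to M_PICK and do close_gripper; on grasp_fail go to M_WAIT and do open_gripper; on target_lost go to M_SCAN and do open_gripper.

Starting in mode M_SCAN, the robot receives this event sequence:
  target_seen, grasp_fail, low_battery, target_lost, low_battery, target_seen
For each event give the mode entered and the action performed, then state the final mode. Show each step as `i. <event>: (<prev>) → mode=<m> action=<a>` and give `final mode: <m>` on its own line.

final mode: M_DROP

1. target_seen: (M_SCAN) → mode=M_PICK action=open_gripper
2. grasp_fail: (M_PICK) → mode=M_SCAN action=drive_stop
3. low_battery: (M_SCAN) → mode=M_DROP action=drive_stop
4. target_lost: (M_DROP) → mode=M_FOLLOW action=drive_stop
5. low_battery: (M_FOLLOW) → mode=M_PICK action=close_gripper
6. target_seen: (M_PICK) → mode=M_DROP action=rotate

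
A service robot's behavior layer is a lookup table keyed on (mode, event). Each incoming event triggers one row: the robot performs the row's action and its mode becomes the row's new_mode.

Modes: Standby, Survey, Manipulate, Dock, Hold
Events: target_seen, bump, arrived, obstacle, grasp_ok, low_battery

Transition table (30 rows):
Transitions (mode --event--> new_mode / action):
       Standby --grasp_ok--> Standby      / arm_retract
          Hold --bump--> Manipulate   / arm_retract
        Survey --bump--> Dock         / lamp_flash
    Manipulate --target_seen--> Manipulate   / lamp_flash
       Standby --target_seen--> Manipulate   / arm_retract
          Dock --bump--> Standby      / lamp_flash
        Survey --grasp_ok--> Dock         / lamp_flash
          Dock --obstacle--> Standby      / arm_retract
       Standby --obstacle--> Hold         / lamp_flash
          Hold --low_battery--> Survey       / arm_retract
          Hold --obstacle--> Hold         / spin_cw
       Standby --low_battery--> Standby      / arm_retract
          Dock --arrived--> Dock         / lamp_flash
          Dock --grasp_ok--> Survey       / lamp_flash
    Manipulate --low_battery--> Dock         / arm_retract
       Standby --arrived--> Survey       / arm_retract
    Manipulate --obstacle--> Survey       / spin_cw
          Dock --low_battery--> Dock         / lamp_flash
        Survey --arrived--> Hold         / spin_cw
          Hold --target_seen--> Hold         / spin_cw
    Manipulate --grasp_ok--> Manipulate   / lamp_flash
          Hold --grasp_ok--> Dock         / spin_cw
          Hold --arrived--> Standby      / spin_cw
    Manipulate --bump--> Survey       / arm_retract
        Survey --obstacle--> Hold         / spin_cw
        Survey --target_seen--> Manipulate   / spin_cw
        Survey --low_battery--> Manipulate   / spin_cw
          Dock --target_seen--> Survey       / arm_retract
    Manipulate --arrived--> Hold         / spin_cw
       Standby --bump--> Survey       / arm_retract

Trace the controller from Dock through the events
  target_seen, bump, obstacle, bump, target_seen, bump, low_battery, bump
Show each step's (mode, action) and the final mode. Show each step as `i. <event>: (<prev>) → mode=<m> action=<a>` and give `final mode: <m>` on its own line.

final mode: Survey

1. target_seen: (Dock) → mode=Survey action=arm_retract
2. bump: (Survey) → mode=Dock action=lamp_flash
3. obstacle: (Dock) → mode=Standby action=arm_retract
4. bump: (Standby) → mode=Survey action=arm_retract
5. target_seen: (Survey) → mode=Manipulate action=spin_cw
6. bump: (Manipulate) → mode=Survey action=arm_retract
7. low_battery: (Survey) → mode=Manipulate action=spin_cw
8. bump: (Manipulate) → mode=Survey action=arm_retract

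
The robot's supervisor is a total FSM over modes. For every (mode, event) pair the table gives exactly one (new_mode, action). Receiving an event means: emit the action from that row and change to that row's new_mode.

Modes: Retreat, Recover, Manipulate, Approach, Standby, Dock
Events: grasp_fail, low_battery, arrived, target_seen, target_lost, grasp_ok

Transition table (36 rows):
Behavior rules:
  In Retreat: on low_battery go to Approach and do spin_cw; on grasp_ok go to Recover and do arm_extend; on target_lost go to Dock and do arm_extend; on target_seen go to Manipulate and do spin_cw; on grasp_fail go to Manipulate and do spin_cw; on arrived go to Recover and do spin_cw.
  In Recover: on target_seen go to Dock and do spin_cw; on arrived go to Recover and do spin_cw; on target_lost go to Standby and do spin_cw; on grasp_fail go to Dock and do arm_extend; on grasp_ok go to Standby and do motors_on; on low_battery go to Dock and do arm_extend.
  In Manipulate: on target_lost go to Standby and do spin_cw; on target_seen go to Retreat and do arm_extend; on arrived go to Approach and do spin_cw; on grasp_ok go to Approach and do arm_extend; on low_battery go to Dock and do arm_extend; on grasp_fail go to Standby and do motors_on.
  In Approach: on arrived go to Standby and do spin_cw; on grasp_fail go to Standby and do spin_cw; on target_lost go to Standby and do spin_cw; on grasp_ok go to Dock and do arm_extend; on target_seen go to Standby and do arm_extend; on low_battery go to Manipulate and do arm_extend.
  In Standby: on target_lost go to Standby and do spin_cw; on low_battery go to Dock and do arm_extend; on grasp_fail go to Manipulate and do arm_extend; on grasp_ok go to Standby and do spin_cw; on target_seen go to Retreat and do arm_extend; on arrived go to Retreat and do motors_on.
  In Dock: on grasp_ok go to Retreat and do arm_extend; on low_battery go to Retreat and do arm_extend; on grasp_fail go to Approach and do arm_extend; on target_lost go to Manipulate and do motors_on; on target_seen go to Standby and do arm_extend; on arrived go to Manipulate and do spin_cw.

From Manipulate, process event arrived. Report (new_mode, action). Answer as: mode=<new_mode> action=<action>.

current mode = Manipulate; filter table to that mode:
  (Manipulate, target_lost) → (Standby, spin_cw)
  (Manipulate, target_seen) → (Retreat, arm_extend)
  (Manipulate, arrived) → (Approach, spin_cw)  ← event matches
  (Manipulate, grasp_ok) → (Approach, arm_extend)
  (Manipulate, low_battery) → (Dock, arm_extend)
  (Manipulate, grasp_fail) → (Standby, motors_on)
event = arrived selects (Approach, spin_cw)

mode=Approach action=spin_cw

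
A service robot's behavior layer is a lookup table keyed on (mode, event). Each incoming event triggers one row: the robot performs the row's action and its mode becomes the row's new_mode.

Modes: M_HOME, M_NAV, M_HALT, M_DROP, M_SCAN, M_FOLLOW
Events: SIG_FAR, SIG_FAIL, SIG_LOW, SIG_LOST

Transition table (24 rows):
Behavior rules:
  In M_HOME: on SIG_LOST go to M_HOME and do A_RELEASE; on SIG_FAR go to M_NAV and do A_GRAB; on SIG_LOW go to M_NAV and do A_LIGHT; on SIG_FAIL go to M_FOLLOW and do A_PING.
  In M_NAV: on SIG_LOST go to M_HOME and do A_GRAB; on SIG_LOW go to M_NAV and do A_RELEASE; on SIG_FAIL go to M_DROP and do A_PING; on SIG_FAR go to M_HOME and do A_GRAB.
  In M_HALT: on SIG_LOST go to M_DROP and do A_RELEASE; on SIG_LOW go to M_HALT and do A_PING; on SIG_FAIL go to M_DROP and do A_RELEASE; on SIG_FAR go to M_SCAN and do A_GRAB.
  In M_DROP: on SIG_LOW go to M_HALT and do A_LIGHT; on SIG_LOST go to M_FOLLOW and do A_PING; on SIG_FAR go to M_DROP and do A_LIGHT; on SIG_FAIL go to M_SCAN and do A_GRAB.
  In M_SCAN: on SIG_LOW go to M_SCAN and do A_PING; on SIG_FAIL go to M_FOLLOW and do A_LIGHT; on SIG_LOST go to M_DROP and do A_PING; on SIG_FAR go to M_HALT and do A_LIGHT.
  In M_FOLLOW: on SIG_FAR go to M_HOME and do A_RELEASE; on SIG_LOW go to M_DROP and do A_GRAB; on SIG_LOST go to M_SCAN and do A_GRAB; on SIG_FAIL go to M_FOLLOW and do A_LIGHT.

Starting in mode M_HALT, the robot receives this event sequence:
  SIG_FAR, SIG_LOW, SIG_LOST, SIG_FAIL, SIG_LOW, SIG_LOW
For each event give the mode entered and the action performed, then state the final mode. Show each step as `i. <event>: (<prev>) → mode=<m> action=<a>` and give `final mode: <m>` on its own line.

1. SIG_FAR: (M_HALT) → mode=M_SCAN action=A_GRAB
2. SIG_LOW: (M_SCAN) → mode=M_SCAN action=A_PING
3. SIG_LOST: (M_SCAN) → mode=M_DROP action=A_PING
4. SIG_FAIL: (M_DROP) → mode=M_SCAN action=A_GRAB
5. SIG_LOW: (M_SCAN) → mode=M_SCAN action=A_PING
6. SIG_LOW: (M_SCAN) → mode=M_SCAN action=A_PING

final mode: M_SCAN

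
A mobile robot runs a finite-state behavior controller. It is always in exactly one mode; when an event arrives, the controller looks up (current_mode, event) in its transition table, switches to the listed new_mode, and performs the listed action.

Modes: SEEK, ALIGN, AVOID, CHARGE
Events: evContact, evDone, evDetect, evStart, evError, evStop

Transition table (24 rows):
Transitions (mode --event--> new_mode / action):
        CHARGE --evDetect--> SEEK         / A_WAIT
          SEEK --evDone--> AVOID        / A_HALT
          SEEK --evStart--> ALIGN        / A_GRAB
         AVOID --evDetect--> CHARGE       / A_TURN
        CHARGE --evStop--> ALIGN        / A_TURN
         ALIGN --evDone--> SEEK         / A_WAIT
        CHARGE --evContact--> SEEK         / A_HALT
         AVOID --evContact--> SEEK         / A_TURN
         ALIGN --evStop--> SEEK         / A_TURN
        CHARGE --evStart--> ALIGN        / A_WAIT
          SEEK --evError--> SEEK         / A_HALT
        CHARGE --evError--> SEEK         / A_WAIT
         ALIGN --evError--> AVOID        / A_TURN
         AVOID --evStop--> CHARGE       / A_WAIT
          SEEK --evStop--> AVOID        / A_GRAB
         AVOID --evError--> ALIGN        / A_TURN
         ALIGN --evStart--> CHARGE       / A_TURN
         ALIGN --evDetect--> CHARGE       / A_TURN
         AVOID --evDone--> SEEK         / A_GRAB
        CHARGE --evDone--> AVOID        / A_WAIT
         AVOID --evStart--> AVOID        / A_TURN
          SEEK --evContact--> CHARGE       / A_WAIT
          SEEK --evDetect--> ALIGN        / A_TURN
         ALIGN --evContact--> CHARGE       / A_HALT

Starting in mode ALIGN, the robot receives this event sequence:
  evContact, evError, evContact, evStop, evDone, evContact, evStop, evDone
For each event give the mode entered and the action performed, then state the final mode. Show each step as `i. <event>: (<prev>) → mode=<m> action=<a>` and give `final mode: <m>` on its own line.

final mode: SEEK

1. evContact: (ALIGN) → mode=CHARGE action=A_HALT
2. evError: (CHARGE) → mode=SEEK action=A_WAIT
3. evContact: (SEEK) → mode=CHARGE action=A_WAIT
4. evStop: (CHARGE) → mode=ALIGN action=A_TURN
5. evDone: (ALIGN) → mode=SEEK action=A_WAIT
6. evContact: (SEEK) → mode=CHARGE action=A_WAIT
7. evStop: (CHARGE) → mode=ALIGN action=A_TURN
8. evDone: (ALIGN) → mode=SEEK action=A_WAIT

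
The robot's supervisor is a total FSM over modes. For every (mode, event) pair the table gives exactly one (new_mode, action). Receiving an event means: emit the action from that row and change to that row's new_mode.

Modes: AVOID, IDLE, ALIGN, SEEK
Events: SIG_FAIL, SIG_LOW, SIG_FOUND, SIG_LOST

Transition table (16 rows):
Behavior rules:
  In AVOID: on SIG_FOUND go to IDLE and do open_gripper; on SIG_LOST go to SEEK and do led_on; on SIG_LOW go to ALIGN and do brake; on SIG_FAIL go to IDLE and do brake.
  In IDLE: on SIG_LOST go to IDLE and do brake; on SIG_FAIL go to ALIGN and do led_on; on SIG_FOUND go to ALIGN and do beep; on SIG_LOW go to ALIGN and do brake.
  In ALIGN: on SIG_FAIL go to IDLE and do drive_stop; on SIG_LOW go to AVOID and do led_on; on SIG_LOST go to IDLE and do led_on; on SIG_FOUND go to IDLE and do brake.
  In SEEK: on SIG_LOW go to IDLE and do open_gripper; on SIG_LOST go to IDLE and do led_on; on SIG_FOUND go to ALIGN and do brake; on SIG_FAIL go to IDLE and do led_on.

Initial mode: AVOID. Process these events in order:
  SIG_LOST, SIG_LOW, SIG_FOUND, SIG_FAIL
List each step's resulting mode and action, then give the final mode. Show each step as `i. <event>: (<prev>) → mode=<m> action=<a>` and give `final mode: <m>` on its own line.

1. SIG_LOST: (AVOID) → mode=SEEK action=led_on
2. SIG_LOW: (SEEK) → mode=IDLE action=open_gripper
3. SIG_FOUND: (IDLE) → mode=ALIGN action=beep
4. SIG_FAIL: (ALIGN) → mode=IDLE action=drive_stop

final mode: IDLE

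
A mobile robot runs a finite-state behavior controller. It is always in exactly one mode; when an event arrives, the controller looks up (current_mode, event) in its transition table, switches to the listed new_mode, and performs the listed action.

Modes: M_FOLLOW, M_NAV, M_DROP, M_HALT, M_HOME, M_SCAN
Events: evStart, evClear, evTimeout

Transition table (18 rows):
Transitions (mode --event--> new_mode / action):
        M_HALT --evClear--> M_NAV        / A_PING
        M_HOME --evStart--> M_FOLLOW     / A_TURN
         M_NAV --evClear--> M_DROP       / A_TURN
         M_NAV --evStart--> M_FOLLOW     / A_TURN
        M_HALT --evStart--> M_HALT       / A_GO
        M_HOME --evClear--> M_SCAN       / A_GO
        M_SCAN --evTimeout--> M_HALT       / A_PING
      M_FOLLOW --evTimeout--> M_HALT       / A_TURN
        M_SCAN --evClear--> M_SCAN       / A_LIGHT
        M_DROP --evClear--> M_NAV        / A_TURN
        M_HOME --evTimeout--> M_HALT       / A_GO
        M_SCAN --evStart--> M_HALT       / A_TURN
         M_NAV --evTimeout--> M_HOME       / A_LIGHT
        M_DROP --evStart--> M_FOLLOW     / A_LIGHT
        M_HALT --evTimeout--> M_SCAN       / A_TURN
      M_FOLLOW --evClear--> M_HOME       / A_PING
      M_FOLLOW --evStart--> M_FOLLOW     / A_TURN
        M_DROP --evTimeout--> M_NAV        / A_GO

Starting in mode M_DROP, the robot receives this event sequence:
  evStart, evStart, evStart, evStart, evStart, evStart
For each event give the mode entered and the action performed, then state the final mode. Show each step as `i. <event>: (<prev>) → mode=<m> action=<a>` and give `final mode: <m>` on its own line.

final mode: M_FOLLOW

1. evStart: (M_DROP) → mode=M_FOLLOW action=A_LIGHT
2. evStart: (M_FOLLOW) → mode=M_FOLLOW action=A_TURN
3. evStart: (M_FOLLOW) → mode=M_FOLLOW action=A_TURN
4. evStart: (M_FOLLOW) → mode=M_FOLLOW action=A_TURN
5. evStart: (M_FOLLOW) → mode=M_FOLLOW action=A_TURN
6. evStart: (M_FOLLOW) → mode=M_FOLLOW action=A_TURN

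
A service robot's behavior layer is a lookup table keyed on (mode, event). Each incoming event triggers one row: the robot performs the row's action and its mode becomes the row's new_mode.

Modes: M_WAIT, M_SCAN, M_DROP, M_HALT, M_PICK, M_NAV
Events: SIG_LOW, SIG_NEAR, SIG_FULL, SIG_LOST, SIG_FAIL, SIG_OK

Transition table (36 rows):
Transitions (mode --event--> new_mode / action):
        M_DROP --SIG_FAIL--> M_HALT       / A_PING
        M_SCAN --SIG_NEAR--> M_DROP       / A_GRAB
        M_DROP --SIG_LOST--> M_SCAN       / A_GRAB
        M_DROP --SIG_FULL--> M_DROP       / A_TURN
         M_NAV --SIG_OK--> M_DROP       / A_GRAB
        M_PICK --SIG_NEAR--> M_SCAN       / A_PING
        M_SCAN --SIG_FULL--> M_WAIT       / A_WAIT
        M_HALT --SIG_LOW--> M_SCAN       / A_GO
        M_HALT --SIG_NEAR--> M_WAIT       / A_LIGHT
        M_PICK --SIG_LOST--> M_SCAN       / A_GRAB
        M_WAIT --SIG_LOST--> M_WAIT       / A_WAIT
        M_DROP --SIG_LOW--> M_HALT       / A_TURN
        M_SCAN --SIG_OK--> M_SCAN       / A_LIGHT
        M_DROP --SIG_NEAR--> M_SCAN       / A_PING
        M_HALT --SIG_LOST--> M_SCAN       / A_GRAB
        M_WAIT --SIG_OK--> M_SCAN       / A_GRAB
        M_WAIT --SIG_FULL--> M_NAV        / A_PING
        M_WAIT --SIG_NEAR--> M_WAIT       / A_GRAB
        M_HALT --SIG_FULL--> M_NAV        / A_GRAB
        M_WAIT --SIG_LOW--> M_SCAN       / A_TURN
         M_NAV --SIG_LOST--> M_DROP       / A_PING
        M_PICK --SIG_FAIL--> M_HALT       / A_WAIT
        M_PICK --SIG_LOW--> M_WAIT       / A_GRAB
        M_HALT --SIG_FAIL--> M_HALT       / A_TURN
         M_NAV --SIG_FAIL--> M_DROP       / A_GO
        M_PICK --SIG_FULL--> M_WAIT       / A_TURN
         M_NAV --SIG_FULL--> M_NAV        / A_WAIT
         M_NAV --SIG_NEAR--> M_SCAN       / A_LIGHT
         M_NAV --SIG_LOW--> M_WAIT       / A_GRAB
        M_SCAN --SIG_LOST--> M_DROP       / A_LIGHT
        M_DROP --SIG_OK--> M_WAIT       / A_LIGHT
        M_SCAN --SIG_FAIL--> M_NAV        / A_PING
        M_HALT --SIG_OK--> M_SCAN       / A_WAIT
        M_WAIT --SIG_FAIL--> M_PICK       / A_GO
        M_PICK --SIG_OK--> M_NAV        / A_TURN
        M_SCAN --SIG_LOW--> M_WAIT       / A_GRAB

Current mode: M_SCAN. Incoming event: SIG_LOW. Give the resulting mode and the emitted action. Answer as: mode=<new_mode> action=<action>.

current mode = M_SCAN; filter table to that mode:
  (M_SCAN, SIG_NEAR) → (M_DROP, A_GRAB)
  (M_SCAN, SIG_FULL) → (M_WAIT, A_WAIT)
  (M_SCAN, SIG_OK) → (M_SCAN, A_LIGHT)
  (M_SCAN, SIG_LOST) → (M_DROP, A_LIGHT)
  (M_SCAN, SIG_FAIL) → (M_NAV, A_PING)
  (M_SCAN, SIG_LOW) → (M_WAIT, A_GRAB)  ← event matches
event = SIG_LOW selects (M_WAIT, A_GRAB)

mode=M_WAIT action=A_GRAB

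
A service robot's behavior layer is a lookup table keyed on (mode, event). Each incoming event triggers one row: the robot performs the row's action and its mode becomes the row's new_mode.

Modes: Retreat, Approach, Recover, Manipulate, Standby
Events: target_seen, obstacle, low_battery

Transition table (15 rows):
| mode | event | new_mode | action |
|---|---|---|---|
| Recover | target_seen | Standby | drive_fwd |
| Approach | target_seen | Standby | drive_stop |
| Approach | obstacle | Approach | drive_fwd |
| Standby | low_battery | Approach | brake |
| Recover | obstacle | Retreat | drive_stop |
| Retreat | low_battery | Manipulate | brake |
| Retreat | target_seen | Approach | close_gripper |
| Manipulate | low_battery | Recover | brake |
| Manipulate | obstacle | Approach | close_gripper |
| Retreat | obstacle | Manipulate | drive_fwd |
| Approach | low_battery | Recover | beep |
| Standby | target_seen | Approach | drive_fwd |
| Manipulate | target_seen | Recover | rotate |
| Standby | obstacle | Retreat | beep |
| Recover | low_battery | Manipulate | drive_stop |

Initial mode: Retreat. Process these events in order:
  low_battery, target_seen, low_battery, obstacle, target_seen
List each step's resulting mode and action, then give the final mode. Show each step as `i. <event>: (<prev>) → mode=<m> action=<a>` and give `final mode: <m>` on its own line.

1. low_battery: (Retreat) → mode=Manipulate action=brake
2. target_seen: (Manipulate) → mode=Recover action=rotate
3. low_battery: (Recover) → mode=Manipulate action=drive_stop
4. obstacle: (Manipulate) → mode=Approach action=close_gripper
5. target_seen: (Approach) → mode=Standby action=drive_stop

final mode: Standby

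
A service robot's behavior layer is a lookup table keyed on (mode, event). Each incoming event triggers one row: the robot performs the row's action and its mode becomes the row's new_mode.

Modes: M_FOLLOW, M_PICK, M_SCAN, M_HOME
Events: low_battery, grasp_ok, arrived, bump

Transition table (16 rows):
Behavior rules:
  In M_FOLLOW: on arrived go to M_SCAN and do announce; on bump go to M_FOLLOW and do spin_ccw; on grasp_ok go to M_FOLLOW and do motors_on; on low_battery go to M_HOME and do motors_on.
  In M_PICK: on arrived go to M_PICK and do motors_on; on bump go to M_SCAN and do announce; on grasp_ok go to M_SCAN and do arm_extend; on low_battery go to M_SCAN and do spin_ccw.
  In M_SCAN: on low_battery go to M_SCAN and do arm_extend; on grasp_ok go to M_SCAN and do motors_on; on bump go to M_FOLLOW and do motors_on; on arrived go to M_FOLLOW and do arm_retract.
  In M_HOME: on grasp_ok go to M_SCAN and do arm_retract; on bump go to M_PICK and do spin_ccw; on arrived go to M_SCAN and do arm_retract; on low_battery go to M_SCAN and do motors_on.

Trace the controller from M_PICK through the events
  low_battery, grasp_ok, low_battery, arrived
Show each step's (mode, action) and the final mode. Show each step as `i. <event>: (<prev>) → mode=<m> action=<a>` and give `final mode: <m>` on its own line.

final mode: M_FOLLOW

1. low_battery: (M_PICK) → mode=M_SCAN action=spin_ccw
2. grasp_ok: (M_SCAN) → mode=M_SCAN action=motors_on
3. low_battery: (M_SCAN) → mode=M_SCAN action=arm_extend
4. arrived: (M_SCAN) → mode=M_FOLLOW action=arm_retract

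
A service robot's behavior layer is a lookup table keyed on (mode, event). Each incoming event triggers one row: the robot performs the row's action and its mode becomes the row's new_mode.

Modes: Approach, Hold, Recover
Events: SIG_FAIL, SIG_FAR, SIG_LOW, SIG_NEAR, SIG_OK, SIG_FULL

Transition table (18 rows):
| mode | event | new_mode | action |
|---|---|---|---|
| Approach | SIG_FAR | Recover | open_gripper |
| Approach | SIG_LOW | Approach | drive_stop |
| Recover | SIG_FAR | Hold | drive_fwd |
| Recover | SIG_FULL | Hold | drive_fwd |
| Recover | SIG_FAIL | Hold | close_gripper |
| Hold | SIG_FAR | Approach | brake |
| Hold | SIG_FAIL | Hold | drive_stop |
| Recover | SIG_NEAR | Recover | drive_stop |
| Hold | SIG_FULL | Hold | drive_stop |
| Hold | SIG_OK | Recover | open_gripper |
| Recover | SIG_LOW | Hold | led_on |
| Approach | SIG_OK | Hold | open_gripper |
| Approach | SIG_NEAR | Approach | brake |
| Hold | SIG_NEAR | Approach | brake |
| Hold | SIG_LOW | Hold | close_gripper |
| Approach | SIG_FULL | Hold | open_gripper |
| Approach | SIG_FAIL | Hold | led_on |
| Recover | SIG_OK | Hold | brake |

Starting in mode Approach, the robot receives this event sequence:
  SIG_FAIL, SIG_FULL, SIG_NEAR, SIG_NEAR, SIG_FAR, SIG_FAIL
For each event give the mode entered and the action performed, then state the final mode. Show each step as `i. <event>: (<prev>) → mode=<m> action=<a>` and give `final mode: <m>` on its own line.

1. SIG_FAIL: (Approach) → mode=Hold action=led_on
2. SIG_FULL: (Hold) → mode=Hold action=drive_stop
3. SIG_NEAR: (Hold) → mode=Approach action=brake
4. SIG_NEAR: (Approach) → mode=Approach action=brake
5. SIG_FAR: (Approach) → mode=Recover action=open_gripper
6. SIG_FAIL: (Recover) → mode=Hold action=close_gripper

final mode: Hold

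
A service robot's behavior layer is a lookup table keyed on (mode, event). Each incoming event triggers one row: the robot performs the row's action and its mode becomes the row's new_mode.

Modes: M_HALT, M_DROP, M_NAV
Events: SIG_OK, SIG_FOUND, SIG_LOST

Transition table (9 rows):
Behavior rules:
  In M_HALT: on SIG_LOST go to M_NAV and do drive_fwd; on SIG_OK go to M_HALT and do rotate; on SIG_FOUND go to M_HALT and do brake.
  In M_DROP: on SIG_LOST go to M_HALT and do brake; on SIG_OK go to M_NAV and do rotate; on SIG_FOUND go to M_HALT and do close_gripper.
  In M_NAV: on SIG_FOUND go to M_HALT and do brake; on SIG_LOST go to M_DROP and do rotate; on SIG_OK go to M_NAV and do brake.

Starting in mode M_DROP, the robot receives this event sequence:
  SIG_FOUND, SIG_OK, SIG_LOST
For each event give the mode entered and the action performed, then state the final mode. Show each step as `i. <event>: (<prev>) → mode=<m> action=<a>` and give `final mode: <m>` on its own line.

1. SIG_FOUND: (M_DROP) → mode=M_HALT action=close_gripper
2. SIG_OK: (M_HALT) → mode=M_HALT action=rotate
3. SIG_LOST: (M_HALT) → mode=M_NAV action=drive_fwd

final mode: M_NAV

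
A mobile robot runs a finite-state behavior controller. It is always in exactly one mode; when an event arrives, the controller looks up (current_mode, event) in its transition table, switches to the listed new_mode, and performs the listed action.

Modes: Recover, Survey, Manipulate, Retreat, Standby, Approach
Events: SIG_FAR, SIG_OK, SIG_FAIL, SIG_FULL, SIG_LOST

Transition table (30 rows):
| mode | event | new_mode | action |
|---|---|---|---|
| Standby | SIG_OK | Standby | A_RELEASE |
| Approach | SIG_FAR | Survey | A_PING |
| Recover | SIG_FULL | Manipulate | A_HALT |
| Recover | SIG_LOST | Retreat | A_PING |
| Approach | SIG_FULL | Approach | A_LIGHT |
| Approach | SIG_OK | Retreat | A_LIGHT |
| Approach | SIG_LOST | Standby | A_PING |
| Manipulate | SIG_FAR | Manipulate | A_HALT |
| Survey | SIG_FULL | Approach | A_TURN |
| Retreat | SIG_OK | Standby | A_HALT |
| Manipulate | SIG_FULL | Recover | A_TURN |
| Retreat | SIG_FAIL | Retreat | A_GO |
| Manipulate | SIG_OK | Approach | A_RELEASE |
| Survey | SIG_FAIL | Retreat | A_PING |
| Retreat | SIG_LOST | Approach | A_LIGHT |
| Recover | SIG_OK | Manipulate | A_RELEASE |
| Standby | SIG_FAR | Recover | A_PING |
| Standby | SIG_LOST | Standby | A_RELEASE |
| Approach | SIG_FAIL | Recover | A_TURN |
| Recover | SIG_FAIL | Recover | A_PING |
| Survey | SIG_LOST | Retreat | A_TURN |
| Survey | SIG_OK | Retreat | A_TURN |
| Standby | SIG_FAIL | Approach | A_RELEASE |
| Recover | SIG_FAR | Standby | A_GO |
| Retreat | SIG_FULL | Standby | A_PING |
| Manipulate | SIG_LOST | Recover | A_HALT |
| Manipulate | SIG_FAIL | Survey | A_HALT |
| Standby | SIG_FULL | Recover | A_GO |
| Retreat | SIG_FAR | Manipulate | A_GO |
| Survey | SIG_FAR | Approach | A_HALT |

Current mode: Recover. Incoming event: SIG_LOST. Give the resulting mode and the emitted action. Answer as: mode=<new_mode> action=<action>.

current mode = Recover; filter table to that mode:
  (Recover, SIG_FULL) → (Manipulate, A_HALT)
  (Recover, SIG_LOST) → (Retreat, A_PING)  ← event matches
  (Recover, SIG_OK) → (Manipulate, A_RELEASE)
  (Recover, SIG_FAIL) → (Recover, A_PING)
  (Recover, SIG_FAR) → (Standby, A_GO)
event = SIG_LOST selects (Retreat, A_PING)

mode=Retreat action=A_PING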